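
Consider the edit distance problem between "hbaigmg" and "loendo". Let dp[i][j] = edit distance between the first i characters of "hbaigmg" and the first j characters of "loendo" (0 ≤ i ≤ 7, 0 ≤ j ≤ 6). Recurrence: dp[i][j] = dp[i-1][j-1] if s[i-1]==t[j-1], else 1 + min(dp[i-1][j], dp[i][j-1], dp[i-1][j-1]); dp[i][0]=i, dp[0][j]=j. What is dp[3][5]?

5

   ''  l  o  e  n  d  o
''  0  1  2  3  4  5  6
 h  1  1  2  3  4  5  6
 b  2  2  2  3  4  5  6
 a  3  3  3  3  4  5  6
 i  4  4  4  4  4  5  6
 g  5  5  5  5  5  5  6
 m  6  6  6  6  6  6  6
 g  7  7  7  7  7  7  7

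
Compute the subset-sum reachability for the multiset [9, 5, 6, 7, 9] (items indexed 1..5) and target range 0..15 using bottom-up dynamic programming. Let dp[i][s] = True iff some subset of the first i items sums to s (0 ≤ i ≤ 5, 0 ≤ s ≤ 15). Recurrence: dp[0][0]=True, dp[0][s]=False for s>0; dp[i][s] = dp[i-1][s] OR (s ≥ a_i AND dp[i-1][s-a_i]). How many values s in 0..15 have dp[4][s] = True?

i\s   0   1   2   3   4   5   6   7   8   9  10  11  12  13  14  15
  0   T   F   F   F   F   F   F   F   F   F   F   F   F   F   F   F
  1   T   F   F   F   F   F   F   F   F   T   F   F   F   F   F   F
  2   T   F   F   F   F   T   F   F   F   T   F   F   F   F   T   F
  3   T   F   F   F   F   T   T   F   F   T   F   T   F   F   T   T
  4   T   F   F   F   F   T   T   T   F   T   F   T   T   T   T   T
  5   T   F   F   F   F   T   T   T   F   T   F   T   T   T   T   T

10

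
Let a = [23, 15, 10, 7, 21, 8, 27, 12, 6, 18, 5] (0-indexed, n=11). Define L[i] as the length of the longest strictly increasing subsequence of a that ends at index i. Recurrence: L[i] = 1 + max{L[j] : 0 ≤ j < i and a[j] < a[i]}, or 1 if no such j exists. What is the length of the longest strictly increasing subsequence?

4

   i    0    1    2    3    4    5    6    7    8    9   10
a[i]   23   15   10    7   21    8   27   12    6   18    5
L[i]    1    1    1    1    2    2    3    3    1    4    1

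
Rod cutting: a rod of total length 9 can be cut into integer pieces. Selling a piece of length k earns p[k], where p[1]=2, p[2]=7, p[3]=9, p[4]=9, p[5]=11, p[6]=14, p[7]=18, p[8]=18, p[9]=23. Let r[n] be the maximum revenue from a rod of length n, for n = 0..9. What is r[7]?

23

   n    0    1    2    3    4    5    6    7    8    9
r[n]    0    2    7    9   14   16   21   23   28   30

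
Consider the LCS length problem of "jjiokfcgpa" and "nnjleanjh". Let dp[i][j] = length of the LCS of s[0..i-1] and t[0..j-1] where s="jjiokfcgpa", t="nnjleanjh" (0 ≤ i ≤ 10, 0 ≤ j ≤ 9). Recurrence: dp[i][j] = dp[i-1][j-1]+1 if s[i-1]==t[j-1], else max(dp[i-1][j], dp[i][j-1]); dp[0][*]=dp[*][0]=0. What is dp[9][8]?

2

   ''  n  n  j  l  e  a  n  j  h
''  0  0  0  0  0  0  0  0  0  0
 j  0  0  0  1  1  1  1  1  1  1
 j  0  0  0  1  1  1  1  1  2  2
 i  0  0  0  1  1  1  1  1  2  2
 o  0  0  0  1  1  1  1  1  2  2
 k  0  0  0  1  1  1  1  1  2  2
 f  0  0  0  1  1  1  1  1  2  2
 c  0  0  0  1  1  1  1  1  2  2
 g  0  0  0  1  1  1  1  1  2  2
 p  0  0  0  1  1  1  1  1  2  2
 a  0  0  0  1  1  1  2  2  2  2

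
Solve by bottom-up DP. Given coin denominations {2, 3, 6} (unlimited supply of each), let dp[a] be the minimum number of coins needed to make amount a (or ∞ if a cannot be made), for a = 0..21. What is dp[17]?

 a  0  1  2  3  4  5  6  7  8  9 10 11 12 13 14 15 16 17 18 19 20 21
dp  0  -  1  1  2  2  1  3  2  2  3  3  2  4  3  3  4  4  3  5  4  4
(- denotes ∞ / unreachable)

4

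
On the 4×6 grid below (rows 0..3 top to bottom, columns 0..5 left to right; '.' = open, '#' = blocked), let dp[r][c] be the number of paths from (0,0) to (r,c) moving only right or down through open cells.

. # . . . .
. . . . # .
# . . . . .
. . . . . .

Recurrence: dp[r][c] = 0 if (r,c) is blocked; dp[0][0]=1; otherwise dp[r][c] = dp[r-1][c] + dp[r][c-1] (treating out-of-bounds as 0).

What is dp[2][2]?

2

r\c   0   1   2   3   4   5
  0   1   0   0   0   0   0
  1   1   1   1   1   0   0
  2   0   1   2   3   3   3
  3   0   1   3   6   9  12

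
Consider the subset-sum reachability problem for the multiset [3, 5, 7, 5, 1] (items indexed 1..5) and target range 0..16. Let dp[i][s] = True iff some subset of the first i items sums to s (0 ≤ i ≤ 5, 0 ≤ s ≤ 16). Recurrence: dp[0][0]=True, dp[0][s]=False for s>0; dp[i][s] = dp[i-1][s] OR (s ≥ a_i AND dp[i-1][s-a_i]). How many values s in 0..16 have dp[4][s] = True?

i\s   0   1   2   3   4   5   6   7   8   9  10  11  12  13  14  15  16
  0   T   F   F   F   F   F   F   F   F   F   F   F   F   F   F   F   F
  1   T   F   F   T   F   F   F   F   F   F   F   F   F   F   F   F   F
  2   T   F   F   T   F   T   F   F   T   F   F   F   F   F   F   F   F
  3   T   F   F   T   F   T   F   T   T   F   T   F   T   F   F   T   F
  4   T   F   F   T   F   T   F   T   T   F   T   F   T   T   F   T   F
  5   T   T   F   T   T   T   T   T   T   T   T   T   T   T   T   T   T

9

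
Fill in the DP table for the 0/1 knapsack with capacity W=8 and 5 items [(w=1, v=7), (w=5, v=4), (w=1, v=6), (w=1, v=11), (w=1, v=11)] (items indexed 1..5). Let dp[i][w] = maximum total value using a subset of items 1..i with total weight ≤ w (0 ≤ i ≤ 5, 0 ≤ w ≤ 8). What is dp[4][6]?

24

i\w   0   1   2   3   4   5   6   7   8
  0   0   0   0   0   0   0   0   0   0
  1   0   7   7   7   7   7   7   7   7
  2   0   7   7   7   7   7  11  11  11
  3   0   7  13  13  13  13  13  17  17
  4   0  11  18  24  24  24  24  24  28
  5   0  11  22  29  35  35  35  35  35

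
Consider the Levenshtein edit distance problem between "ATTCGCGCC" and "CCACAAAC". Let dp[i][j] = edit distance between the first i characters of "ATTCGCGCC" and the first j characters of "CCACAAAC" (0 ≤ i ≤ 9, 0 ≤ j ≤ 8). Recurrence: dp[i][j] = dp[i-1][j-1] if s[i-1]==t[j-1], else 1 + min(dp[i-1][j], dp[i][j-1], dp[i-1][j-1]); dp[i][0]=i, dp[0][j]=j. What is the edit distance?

   ''  C  C  A  C  A  A  A  C
''  0  1  2  3  4  5  6  7  8
 A  1  1  2  2  3  4  5  6  7
 T  2  2  2  3  3  4  5  6  7
 T  3  3  3  3  4  4  5  6  7
 C  4  3  3  4  3  4  5  6  6
 G  5  4  4  4  4  4  5  6  7
 C  6  5  4  5  4  5  5  6  6
 G  7  6  5  5  5  5  6  6  7
 C  8  7  6  6  5  6  6  7  6
 C  9  8  7  7  6  6  7  7  7

7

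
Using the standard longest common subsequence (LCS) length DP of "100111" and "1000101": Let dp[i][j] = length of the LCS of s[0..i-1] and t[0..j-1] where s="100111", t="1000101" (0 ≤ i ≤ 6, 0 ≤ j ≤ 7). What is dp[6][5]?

   ''  1  0  0  0  1  0  1
''  0  0  0  0  0  0  0  0
 1  0  1  1  1  1  1  1  1
 0  0  1  2  2  2  2  2  2
 0  0  1  2  3  3  3  3  3
 1  0  1  2  3  3  4  4  4
 1  0  1  2  3  3  4  4  5
 1  0  1  2  3  3  4  4  5

4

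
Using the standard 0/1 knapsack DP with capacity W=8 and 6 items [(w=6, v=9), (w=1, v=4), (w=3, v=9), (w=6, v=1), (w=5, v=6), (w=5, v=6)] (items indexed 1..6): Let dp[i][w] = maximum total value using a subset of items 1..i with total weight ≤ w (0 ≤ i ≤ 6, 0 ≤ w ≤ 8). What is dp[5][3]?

9

i\w   0   1   2   3   4   5   6   7   8
  0   0   0   0   0   0   0   0   0   0
  1   0   0   0   0   0   0   9   9   9
  2   0   4   4   4   4   4   9  13  13
  3   0   4   4   9  13  13  13  13  13
  4   0   4   4   9  13  13  13  13  13
  5   0   4   4   9  13  13  13  13  15
  6   0   4   4   9  13  13  13  13  15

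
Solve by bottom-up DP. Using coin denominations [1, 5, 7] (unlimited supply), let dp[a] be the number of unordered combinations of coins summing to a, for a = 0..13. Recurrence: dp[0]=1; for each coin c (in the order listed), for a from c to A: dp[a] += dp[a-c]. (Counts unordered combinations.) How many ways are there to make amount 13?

after  coin     0     1     2     3     4     5     6     7     8     9    10    11    12    13
          1     1     1     1     1     1     1     1     1     1     1     1     1     1     1
          5     1     1     1     1     1     2     2     2     2     2     3     3     3     3
          7     1     1     1     1     1     2     2     3     3     3     4     4     5     5

5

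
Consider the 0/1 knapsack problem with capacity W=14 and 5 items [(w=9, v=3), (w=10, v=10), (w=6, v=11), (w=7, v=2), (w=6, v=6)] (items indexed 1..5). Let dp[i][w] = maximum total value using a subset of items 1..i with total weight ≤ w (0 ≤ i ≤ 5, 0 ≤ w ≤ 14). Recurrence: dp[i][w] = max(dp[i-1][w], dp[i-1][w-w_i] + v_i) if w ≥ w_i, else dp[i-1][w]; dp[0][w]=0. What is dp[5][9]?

i\w   0   1   2   3   4   5   6   7   8   9  10  11  12  13  14
  0   0   0   0   0   0   0   0   0   0   0   0   0   0   0   0
  1   0   0   0   0   0   0   0   0   0   3   3   3   3   3   3
  2   0   0   0   0   0   0   0   0   0   3  10  10  10  10  10
  3   0   0   0   0   0   0  11  11  11  11  11  11  11  11  11
  4   0   0   0   0   0   0  11  11  11  11  11  11  11  13  13
  5   0   0   0   0   0   0  11  11  11  11  11  11  17  17  17

11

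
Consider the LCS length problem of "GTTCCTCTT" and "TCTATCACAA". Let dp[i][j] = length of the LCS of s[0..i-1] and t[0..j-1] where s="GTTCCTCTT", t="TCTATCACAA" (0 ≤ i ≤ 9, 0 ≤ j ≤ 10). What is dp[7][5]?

   ''  T  C  T  A  T  C  A  C  A  A
''  0  0  0  0  0  0  0  0  0  0  0
 G  0  0  0  0  0  0  0  0  0  0  0
 T  0  1  1  1  1  1  1  1  1  1  1
 T  0  1  1  2  2  2  2  2  2  2  2
 C  0  1  2  2  2  2  3  3  3  3  3
 C  0  1  2  2  2  2  3  3  4  4  4
 T  0  1  2  3  3  3  3  3  4  4  4
 C  0  1  2  3  3  3  4  4  4  4  4
 T  0  1  2  3  3  4  4  4  4  4  4
 T  0  1  2  3  3  4  4  4  4  4  4

3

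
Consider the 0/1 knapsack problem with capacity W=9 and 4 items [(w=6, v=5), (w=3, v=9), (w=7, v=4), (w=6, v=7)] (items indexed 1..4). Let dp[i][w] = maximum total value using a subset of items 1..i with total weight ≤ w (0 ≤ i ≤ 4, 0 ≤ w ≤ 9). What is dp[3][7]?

i\w   0   1   2   3   4   5   6   7   8   9
  0   0   0   0   0   0   0   0   0   0   0
  1   0   0   0   0   0   0   5   5   5   5
  2   0   0   0   9   9   9   9   9   9  14
  3   0   0   0   9   9   9   9   9   9  14
  4   0   0   0   9   9   9   9   9   9  16

9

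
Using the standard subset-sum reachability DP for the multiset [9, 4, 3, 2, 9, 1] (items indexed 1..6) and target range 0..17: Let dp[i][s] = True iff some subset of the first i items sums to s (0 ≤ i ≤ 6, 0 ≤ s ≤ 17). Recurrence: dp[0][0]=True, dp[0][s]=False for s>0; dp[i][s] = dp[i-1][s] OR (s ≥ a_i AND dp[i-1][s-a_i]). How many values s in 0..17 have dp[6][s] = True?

18

i\s   0   1   2   3   4   5   6   7   8   9  10  11  12  13  14  15  16  17
  0   T   F   F   F   F   F   F   F   F   F   F   F   F   F   F   F   F   F
  1   T   F   F   F   F   F   F   F   F   T   F   F   F   F   F   F   F   F
  2   T   F   F   F   T   F   F   F   F   T   F   F   F   T   F   F   F   F
  3   T   F   F   T   T   F   F   T   F   T   F   F   T   T   F   F   T   F
  4   T   F   T   T   T   T   T   T   F   T   F   T   T   T   T   T   T   F
  5   T   F   T   T   T   T   T   T   F   T   F   T   T   T   T   T   T   F
  6   T   T   T   T   T   T   T   T   T   T   T   T   T   T   T   T   T   T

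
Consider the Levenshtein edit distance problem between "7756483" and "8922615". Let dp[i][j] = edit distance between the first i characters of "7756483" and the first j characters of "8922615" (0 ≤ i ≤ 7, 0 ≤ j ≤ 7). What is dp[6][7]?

6

   ''  8  9  2  2  6  1  5
''  0  1  2  3  4  5  6  7
 7  1  1  2  3  4  5  6  7
 7  2  2  2  3  4  5  6  7
 5  3  3  3  3  4  5  6  6
 6  4  4  4  4  4  4  5  6
 4  5  5  5  5  5  5  5  6
 8  6  5  6  6  6  6  6  6
 3  7  6  6  7  7  7  7  7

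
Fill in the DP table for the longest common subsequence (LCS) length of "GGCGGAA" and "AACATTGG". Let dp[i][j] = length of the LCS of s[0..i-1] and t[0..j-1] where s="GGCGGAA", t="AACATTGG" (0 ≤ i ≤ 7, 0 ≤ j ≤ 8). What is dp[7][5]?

   ''  A  A  C  A  T  T  G  G
''  0  0  0  0  0  0  0  0  0
 G  0  0  0  0  0  0  0  1  1
 G  0  0  0  0  0  0  0  1  2
 C  0  0  0  1  1  1  1  1  2
 G  0  0  0  1  1  1  1  2  2
 G  0  0  0  1  1  1  1  2  3
 A  0  1  1  1  2  2  2  2  3
 A  0  1  2  2  2  2  2  2  3

2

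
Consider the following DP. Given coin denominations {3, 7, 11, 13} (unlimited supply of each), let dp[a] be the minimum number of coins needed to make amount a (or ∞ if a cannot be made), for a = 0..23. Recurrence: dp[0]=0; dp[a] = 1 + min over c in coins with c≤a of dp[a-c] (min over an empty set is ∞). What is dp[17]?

 a  0  1  2  3  4  5  6  7  8  9 10 11 12 13 14 15 16 17 18 19 20 21 22 23
dp  0  -  -  1  -  -  2  1  -  3  2  1  4  1  2  5  2  3  2  3  2  3  2  3
(- denotes ∞ / unreachable)

3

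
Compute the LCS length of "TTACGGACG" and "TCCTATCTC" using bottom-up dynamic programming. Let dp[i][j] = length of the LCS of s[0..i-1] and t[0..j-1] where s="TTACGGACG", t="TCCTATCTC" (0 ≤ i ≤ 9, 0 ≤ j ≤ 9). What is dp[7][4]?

2

   ''  T  C  C  T  A  T  C  T  C
''  0  0  0  0  0  0  0  0  0  0
 T  0  1  1  1  1  1  1  1  1  1
 T  0  1  1  1  2  2  2  2  2  2
 A  0  1  1  1  2  3  3  3  3  3
 C  0  1  2  2  2  3  3  4  4  4
 G  0  1  2  2  2  3  3  4  4  4
 G  0  1  2  2  2  3  3  4  4  4
 A  0  1  2  2  2  3  3  4  4  4
 C  0  1  2  3  3  3  3  4  4  5
 G  0  1  2  3  3  3  3  4  4  5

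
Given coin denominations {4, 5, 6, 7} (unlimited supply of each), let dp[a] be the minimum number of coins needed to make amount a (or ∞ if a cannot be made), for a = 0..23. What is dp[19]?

3

 a  0  1  2  3  4  5  6  7  8  9 10 11 12 13 14 15 16 17 18 19 20 21 22 23
dp  0  -  -  -  1  1  1  1  2  2  2  2  2  2  2  3  3  3  3  3  3  3  4  4
(- denotes ∞ / unreachable)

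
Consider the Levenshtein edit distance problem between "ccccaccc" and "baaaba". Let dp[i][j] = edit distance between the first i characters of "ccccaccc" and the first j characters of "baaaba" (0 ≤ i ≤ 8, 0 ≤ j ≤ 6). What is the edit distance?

7

   ''  b  a  a  a  b  a
''  0  1  2  3  4  5  6
 c  1  1  2  3  4  5  6
 c  2  2  2  3  4  5  6
 c  3  3  3  3  4  5  6
 c  4  4  4  4  4  5  6
 a  5  5  4  4  4  5  5
 c  6  6  5  5  5  5  6
 c  7  7  6  6  6  6  6
 c  8  8  7  7  7  7  7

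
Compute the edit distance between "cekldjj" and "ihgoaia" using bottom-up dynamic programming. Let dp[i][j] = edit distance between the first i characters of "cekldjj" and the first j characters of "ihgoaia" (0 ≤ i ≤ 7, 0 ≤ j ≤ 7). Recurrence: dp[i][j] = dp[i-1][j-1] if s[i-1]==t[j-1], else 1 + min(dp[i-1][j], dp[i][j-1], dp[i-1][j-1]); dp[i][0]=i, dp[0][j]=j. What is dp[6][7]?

   ''  i  h  g  o  a  i  a
''  0  1  2  3  4  5  6  7
 c  1  1  2  3  4  5  6  7
 e  2  2  2  3  4  5  6  7
 k  3  3  3  3  4  5  6  7
 l  4  4  4  4  4  5  6  7
 d  5  5  5  5  5  5  6  7
 j  6  6  6  6  6  6  6  7
 j  7  7  7  7  7  7  7  7

7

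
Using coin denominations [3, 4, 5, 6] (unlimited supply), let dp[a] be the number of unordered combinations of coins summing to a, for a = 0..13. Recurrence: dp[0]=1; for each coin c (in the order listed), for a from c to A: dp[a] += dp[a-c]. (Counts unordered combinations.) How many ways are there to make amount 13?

4

after  coin     0     1     2     3     4     5     6     7     8     9    10    11    12    13
          3     1     0     0     1     0     0     1     0     0     1     0     0     1     0
          4     1     0     0     1     1     0     1     1     1     1     1     1     2     1
          5     1     0     0     1     1     1     1     1     2     2     2     2     3     3
          6     1     0     0     1     1     1     2     1     2     3     3     3     5     4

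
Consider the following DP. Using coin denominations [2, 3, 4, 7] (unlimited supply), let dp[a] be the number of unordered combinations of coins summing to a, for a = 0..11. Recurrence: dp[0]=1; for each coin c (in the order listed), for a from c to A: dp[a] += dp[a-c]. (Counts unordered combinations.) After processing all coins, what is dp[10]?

6

after  coin     0     1     2     3     4     5     6     7     8     9    10    11
          2     1     0     1     0     1     0     1     0     1     0     1     0
          3     1     0     1     1     1     1     2     1     2     2     2     2
          4     1     0     1     1     2     1     3     2     4     3     5     4
          7     1     0     1     1     2     1     3     3     4     4     6     6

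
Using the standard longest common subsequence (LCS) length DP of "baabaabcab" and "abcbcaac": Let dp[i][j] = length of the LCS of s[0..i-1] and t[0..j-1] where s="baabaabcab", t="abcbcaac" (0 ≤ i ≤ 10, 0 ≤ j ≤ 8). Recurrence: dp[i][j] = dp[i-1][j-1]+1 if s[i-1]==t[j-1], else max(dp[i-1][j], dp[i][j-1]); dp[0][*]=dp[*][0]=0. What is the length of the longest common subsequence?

   ''  a  b  c  b  c  a  a  c
''  0  0  0  0  0  0  0  0  0
 b  0  0  1  1  1  1  1  1  1
 a  0  1  1  1  1  1  2  2  2
 a  0  1  1  1  1  1  2  3  3
 b  0  1  2  2  2  2  2  3  3
 a  0  1  2  2  2  2  3  3  3
 a  0  1  2  2  2  2  3  4  4
 b  0  1  2  2  3  3  3  4  4
 c  0  1  2  3  3  4  4  4  5
 a  0  1  2  3  3  4  5  5  5
 b  0  1  2  3  4  4  5  5  5

5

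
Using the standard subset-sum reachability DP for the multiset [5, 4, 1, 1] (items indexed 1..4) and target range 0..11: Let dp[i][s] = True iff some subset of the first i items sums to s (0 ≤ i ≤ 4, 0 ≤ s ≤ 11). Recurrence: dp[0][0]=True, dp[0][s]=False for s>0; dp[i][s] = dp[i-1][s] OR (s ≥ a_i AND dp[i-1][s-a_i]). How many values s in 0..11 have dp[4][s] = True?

i\s   0   1   2   3   4   5   6   7   8   9  10  11
  0   T   F   F   F   F   F   F   F   F   F   F   F
  1   T   F   F   F   F   T   F   F   F   F   F   F
  2   T   F   F   F   T   T   F   F   F   T   F   F
  3   T   T   F   F   T   T   T   F   F   T   T   F
  4   T   T   T   F   T   T   T   T   F   T   T   T

10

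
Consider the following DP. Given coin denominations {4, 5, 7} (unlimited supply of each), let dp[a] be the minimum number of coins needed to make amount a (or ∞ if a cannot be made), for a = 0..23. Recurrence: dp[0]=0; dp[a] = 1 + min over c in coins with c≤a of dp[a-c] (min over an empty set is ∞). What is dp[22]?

4

 a  0  1  2  3  4  5  6  7  8  9 10 11 12 13 14 15 16 17 18 19 20 21 22 23
dp  0  -  -  -  1  1  -  1  2  2  2  2  2  3  2  3  3  3  3  3  4  3  4  4
(- denotes ∞ / unreachable)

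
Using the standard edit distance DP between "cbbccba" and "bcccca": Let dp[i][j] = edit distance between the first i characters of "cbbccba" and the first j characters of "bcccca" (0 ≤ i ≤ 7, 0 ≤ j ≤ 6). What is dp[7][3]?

4

   ''  b  c  c  c  c  a
''  0  1  2  3  4  5  6
 c  1  1  1  2  3  4  5
 b  2  1  2  2  3  4  5
 b  3  2  2  3  3  4  5
 c  4  3  2  2  3  3  4
 c  5  4  3  2  2  3  4
 b  6  5  4  3  3  3  4
 a  7  6  5  4  4  4  3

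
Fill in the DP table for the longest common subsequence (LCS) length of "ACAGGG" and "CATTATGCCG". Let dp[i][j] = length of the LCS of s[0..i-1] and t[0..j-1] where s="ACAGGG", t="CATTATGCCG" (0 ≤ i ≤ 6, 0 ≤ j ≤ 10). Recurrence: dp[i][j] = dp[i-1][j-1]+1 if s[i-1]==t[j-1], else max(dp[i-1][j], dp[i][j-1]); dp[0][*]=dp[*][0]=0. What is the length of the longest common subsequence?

   ''  C  A  T  T  A  T  G  C  C  G
''  0  0  0  0  0  0  0  0  0  0  0
 A  0  0  1  1  1  1  1  1  1  1  1
 C  0  1  1  1  1  1  1  1  2  2  2
 A  0  1  2  2  2  2  2  2  2  2  2
 G  0  1  2  2  2  2  2  3  3  3  3
 G  0  1  2  2  2  2  2  3  3  3  4
 G  0  1  2  2  2  2  2  3  3  3  4

4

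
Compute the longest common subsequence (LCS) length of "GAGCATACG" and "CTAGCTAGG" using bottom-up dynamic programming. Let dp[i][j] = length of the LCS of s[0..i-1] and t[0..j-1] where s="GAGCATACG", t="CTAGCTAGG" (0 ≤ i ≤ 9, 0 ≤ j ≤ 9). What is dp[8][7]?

   ''  C  T  A  G  C  T  A  G  G
''  0  0  0  0  0  0  0  0  0  0
 G  0  0  0  0  1  1  1  1  1  1
 A  0  0  0  1  1  1  1  2  2  2
 G  0  0  0  1  2  2  2  2  3  3
 C  0  1  1  1  2  3  3  3  3  3
 A  0  1  1  2  2  3  3  4  4  4
 T  0  1  2  2  2  3  4  4  4  4
 A  0  1  2  3  3  3  4  5  5  5
 C  0  1  2  3  3  4  4  5  5  5
 G  0  1  2  3  4  4  4  5  6  6

5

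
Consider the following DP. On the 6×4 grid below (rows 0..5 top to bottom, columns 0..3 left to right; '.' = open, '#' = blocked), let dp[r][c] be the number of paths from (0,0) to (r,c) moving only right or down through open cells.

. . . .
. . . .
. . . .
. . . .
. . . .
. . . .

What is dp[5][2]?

21

r\c   0   1   2   3
  0   1   1   1   1
  1   1   2   3   4
  2   1   3   6  10
  3   1   4  10  20
  4   1   5  15  35
  5   1   6  21  56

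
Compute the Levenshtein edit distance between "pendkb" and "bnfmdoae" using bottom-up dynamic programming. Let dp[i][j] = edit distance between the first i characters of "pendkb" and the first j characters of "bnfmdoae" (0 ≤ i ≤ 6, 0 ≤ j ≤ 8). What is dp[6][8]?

7

   ''  b  n  f  m  d  o  a  e
''  0  1  2  3  4  5  6  7  8
 p  1  1  2  3  4  5  6  7  8
 e  2  2  2  3  4  5  6  7  7
 n  3  3  2  3  4  5  6  7  8
 d  4  4  3  3  4  4  5  6  7
 k  5  5  4  4  4  5  5  6  7
 b  6  5  5  5  5  5  6  6  7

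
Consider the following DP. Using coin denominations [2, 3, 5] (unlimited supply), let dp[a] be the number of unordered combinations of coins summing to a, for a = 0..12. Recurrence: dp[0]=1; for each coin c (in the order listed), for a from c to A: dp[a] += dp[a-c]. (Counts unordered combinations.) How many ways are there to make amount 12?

after  coin     0     1     2     3     4     5     6     7     8     9    10    11    12
          2     1     0     1     0     1     0     1     0     1     0     1     0     1
          3     1     0     1     1     1     1     2     1     2     2     2     2     3
          5     1     0     1     1     1     2     2     2     3     3     4     4     5

5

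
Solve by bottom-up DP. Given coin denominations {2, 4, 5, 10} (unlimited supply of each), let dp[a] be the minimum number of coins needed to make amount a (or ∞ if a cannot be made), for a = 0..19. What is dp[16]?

3

 a  0  1  2  3  4  5  6  7  8  9 10 11 12 13 14 15 16 17 18 19
dp  0  -  1  -  1  1  2  2  2  2  1  3  2  3  2  2  3  3  3  3
(- denotes ∞ / unreachable)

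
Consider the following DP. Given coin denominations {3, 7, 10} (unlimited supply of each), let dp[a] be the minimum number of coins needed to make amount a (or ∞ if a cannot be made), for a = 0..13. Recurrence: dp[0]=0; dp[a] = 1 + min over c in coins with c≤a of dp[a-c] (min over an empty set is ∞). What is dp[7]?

1

 a  0  1  2  3  4  5  6  7  8  9 10 11 12 13
dp  0  -  -  1  -  -  2  1  -  3  1  -  4  2
(- denotes ∞ / unreachable)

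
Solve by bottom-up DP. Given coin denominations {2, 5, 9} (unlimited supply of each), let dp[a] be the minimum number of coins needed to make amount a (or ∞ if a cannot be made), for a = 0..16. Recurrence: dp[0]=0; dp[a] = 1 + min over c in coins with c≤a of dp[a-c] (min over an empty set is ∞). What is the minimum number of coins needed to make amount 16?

3

 a  0  1  2  3  4  5  6  7  8  9 10 11 12 13 14 15 16
dp  0  -  1  -  2  1  3  2  4  1  2  2  3  3  2  3  3
(- denotes ∞ / unreachable)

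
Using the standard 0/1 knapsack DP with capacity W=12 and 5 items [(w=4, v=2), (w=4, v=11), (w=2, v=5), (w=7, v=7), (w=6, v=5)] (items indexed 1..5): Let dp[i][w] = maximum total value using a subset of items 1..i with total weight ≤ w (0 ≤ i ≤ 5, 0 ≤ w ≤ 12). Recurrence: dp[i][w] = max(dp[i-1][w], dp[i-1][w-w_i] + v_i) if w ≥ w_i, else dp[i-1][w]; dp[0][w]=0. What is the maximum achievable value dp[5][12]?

i\w   0   1   2   3   4   5   6   7   8   9  10  11  12
  0   0   0   0   0   0   0   0   0   0   0   0   0   0
  1   0   0   0   0   2   2   2   2   2   2   2   2   2
  2   0   0   0   0  11  11  11  11  13  13  13  13  13
  3   0   0   5   5  11  11  16  16  16  16  18  18  18
  4   0   0   5   5  11  11  16  16  16  16  18  18  18
  5   0   0   5   5  11  11  16  16  16  16  18  18  21

21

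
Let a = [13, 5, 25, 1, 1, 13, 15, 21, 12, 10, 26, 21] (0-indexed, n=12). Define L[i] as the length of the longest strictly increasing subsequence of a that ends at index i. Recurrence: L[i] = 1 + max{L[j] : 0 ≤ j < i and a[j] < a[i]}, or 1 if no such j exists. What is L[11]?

   i    0    1    2    3    4    5    6    7    8    9   10   11
a[i]   13    5   25    1    1   13   15   21   12   10   26   21
L[i]    1    1    2    1    1    2    3    4    2    2    5    4

4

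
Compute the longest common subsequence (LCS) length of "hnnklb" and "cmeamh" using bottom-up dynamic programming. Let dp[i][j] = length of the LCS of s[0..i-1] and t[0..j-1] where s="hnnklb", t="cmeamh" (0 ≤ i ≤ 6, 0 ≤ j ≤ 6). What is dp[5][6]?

1

   ''  c  m  e  a  m  h
''  0  0  0  0  0  0  0
 h  0  0  0  0  0  0  1
 n  0  0  0  0  0  0  1
 n  0  0  0  0  0  0  1
 k  0  0  0  0  0  0  1
 l  0  0  0  0  0  0  1
 b  0  0  0  0  0  0  1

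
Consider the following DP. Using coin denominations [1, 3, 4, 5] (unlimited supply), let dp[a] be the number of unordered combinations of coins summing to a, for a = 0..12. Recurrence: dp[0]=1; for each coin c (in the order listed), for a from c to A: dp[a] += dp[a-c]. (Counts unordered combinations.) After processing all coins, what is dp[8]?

8

after  coin     0     1     2     3     4     5     6     7     8     9    10    11    12
          1     1     1     1     1     1     1     1     1     1     1     1     1     1
          3     1     1     1     2     2     2     3     3     3     4     4     4     5
          4     1     1     1     2     3     3     4     5     6     7     8     9    11
          5     1     1     1     2     3     4     5     6     8    10    12    14    17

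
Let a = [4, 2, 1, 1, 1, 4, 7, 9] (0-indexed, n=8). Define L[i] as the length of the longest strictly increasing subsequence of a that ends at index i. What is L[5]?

2

   i    0    1    2    3    4    5    6    7
a[i]    4    2    1    1    1    4    7    9
L[i]    1    1    1    1    1    2    3    4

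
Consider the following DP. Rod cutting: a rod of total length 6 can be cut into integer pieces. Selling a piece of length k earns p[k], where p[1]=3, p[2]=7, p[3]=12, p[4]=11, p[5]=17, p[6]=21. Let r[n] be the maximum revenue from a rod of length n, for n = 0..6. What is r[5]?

   n    0    1    2    3    4    5    6
r[n]    0    3    7   12   15   19   24

19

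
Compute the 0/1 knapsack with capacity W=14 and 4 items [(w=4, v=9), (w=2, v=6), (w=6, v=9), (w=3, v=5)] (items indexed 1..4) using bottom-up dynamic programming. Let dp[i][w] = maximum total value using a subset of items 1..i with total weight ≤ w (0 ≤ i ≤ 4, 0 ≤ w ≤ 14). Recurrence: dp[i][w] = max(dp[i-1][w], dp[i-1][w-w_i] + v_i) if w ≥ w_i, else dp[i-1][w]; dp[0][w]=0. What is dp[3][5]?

9

i\w   0   1   2   3   4   5   6   7   8   9  10  11  12  13  14
  0   0   0   0   0   0   0   0   0   0   0   0   0   0   0   0
  1   0   0   0   0   9   9   9   9   9   9   9   9   9   9   9
  2   0   0   6   6   9   9  15  15  15  15  15  15  15  15  15
  3   0   0   6   6   9   9  15  15  15  15  18  18  24  24  24
  4   0   0   6   6   9  11  15  15  15  20  20  20  24  24  24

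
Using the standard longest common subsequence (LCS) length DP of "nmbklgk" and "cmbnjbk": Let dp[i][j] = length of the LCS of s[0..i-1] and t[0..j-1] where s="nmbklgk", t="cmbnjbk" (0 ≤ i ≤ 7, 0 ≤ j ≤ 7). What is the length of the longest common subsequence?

3

   ''  c  m  b  n  j  b  k
''  0  0  0  0  0  0  0  0
 n  0  0  0  0  1  1  1  1
 m  0  0  1  1  1  1  1  1
 b  0  0  1  2  2  2  2  2
 k  0  0  1  2  2  2  2  3
 l  0  0  1  2  2  2  2  3
 g  0  0  1  2  2  2  2  3
 k  0  0  1  2  2  2  2  3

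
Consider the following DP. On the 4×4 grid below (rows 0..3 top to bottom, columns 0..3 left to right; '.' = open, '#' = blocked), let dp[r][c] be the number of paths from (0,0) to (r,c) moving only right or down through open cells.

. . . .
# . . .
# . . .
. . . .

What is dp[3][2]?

4

r\c   0   1   2   3
  0   1   1   1   1
  1   0   1   2   3
  2   0   1   3   6
  3   0   1   4  10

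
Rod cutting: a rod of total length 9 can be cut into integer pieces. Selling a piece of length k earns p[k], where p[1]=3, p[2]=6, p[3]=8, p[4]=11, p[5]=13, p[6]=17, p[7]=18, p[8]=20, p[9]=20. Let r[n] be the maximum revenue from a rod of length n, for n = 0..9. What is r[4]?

   n    0    1    2    3    4    5    6    7    8    9
r[n]    0    3    6    9   12   15   18   21   24   27

12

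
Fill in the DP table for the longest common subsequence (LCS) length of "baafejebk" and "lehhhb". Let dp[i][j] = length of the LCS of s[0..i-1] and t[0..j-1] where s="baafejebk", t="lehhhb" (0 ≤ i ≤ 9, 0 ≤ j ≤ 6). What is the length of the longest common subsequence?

   ''  l  e  h  h  h  b
''  0  0  0  0  0  0  0
 b  0  0  0  0  0  0  1
 a  0  0  0  0  0  0  1
 a  0  0  0  0  0  0  1
 f  0  0  0  0  0  0  1
 e  0  0  1  1  1  1  1
 j  0  0  1  1  1  1  1
 e  0  0  1  1  1  1  1
 b  0  0  1  1  1  1  2
 k  0  0  1  1  1  1  2

2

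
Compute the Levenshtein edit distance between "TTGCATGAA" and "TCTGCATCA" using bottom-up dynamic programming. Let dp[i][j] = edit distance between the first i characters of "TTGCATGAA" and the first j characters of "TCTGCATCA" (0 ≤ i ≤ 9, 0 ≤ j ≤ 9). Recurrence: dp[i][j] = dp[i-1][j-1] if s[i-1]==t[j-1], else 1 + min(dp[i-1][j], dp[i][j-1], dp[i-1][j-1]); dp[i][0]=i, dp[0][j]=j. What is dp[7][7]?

2

   ''  T  C  T  G  C  A  T  C  A
''  0  1  2  3  4  5  6  7  8  9
 T  1  0  1  2  3  4  5  6  7  8
 T  2  1  1  1  2  3  4  5  6  7
 G  3  2  2  2  1  2  3  4  5  6
 C  4  3  2  3  2  1  2  3  4  5
 A  5  4  3  3  3  2  1  2  3  4
 T  6  5  4  3  4  3  2  1  2  3
 G  7  6  5  4  3  4  3  2  2  3
 A  8  7  6  5  4  4  4  3  3  2
 A  9  8  7  6  5  5  4  4  4  3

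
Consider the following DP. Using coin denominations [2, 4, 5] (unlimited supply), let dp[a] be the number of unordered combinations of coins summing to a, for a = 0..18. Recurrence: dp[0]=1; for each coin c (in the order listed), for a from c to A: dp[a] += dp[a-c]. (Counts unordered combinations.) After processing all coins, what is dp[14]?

after  coin     0     1     2     3     4     5     6     7     8     9    10    11    12    13    14    15    16    17    18
          2     1     0     1     0     1     0     1     0     1     0     1     0     1     0     1     0     1     0     1
          4     1     0     1     0     2     0     2     0     3     0     3     0     4     0     4     0     5     0     5
          5     1     0     1     0     2     1     2     1     3     2     4     2     5     3     6     4     7     5     8

6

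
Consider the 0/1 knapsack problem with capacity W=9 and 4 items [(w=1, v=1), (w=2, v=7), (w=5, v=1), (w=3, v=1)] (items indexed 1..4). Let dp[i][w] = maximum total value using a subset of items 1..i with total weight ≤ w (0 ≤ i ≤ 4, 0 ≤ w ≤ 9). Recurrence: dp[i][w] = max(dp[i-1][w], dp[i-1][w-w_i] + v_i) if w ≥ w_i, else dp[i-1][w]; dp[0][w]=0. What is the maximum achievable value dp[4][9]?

9

i\w   0   1   2   3   4   5   6   7   8   9
  0   0   0   0   0   0   0   0   0   0   0
  1   0   1   1   1   1   1   1   1   1   1
  2   0   1   7   8   8   8   8   8   8   8
  3   0   1   7   8   8   8   8   8   9   9
  4   0   1   7   8   8   8   9   9   9   9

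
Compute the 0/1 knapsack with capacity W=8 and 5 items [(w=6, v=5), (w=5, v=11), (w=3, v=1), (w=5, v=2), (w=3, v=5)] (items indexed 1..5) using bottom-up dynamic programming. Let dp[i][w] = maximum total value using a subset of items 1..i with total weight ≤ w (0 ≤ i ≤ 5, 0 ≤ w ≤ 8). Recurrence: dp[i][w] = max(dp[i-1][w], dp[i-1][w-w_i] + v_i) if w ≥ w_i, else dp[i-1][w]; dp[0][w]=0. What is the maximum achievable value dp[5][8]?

i\w   0   1   2   3   4   5   6   7   8
  0   0   0   0   0   0   0   0   0   0
  1   0   0   0   0   0   0   5   5   5
  2   0   0   0   0   0  11  11  11  11
  3   0   0   0   1   1  11  11  11  12
  4   0   0   0   1   1  11  11  11  12
  5   0   0   0   5   5  11  11  11  16

16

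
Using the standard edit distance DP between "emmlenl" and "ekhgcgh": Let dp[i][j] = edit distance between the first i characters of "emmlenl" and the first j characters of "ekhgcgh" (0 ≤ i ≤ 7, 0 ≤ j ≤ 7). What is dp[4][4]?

   ''  e  k  h  g  c  g  h
''  0  1  2  3  4  5  6  7
 e  1  0  1  2  3  4  5  6
 m  2  1  1  2  3  4  5  6
 m  3  2  2  2  3  4  5  6
 l  4  3  3  3  3  4  5  6
 e  5  4  4  4  4  4  5  6
 n  6  5  5  5  5  5  5  6
 l  7  6  6  6  6  6  6  6

3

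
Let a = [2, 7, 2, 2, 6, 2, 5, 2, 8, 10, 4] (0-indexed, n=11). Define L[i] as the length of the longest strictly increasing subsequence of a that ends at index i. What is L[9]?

   i    0    1    2    3    4    5    6    7    8    9   10
a[i]    2    7    2    2    6    2    5    2    8   10    4
L[i]    1    2    1    1    2    1    2    1    3    4    2

4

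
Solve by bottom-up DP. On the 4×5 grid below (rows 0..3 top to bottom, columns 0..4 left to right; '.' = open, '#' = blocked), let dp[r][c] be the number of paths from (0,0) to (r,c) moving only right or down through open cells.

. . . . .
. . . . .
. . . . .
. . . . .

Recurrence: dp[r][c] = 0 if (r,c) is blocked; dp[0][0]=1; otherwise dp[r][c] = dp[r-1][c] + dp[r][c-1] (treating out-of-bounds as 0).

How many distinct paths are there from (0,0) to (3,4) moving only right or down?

r\c   0   1   2   3   4
  0   1   1   1   1   1
  1   1   2   3   4   5
  2   1   3   6  10  15
  3   1   4  10  20  35

35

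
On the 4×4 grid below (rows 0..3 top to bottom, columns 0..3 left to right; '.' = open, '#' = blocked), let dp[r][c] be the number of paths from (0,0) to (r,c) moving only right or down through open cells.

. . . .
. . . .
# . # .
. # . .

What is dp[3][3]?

r\c   0   1   2   3
  0   1   1   1   1
  1   1   2   3   4
  2   0   2   0   4
  3   0   0   0   4

4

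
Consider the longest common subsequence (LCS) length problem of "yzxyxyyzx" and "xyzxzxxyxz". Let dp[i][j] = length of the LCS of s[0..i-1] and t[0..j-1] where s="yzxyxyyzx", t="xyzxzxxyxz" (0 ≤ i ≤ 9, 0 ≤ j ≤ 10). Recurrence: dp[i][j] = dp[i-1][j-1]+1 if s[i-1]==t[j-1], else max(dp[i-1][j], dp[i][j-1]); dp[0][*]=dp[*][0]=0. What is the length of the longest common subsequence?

6

   ''  x  y  z  x  z  x  x  y  x  z
''  0  0  0  0  0  0  0  0  0  0  0
 y  0  0  1  1  1  1  1  1  1  1  1
 z  0  0  1  2  2  2  2  2  2  2  2
 x  0  1  1  2  3  3  3  3  3  3  3
 y  0  1  2  2  3  3  3  3  4  4  4
 x  0  1  2  2  3  3  4  4  4  5  5
 y  0  1  2  2  3  3  4  4  5  5  5
 y  0  1  2  2  3  3  4  4  5  5  5
 z  0  1  2  3  3  4  4  4  5  5  6
 x  0  1  2  3  4  4  5  5  5  6  6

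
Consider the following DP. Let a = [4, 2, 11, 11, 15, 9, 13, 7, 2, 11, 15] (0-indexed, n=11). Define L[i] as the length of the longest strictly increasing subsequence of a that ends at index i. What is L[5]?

2

   i    0    1    2    3    4    5    6    7    8    9   10
a[i]    4    2   11   11   15    9   13    7    2   11   15
L[i]    1    1    2    2    3    2    3    2    1    3    4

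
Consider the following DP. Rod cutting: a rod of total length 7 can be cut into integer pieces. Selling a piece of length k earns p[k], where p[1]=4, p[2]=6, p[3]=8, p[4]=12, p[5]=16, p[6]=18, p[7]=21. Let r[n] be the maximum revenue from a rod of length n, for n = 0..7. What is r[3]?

12

   n    0    1    2    3    4    5    6    7
r[n]    0    4    8   12   16   20   24   28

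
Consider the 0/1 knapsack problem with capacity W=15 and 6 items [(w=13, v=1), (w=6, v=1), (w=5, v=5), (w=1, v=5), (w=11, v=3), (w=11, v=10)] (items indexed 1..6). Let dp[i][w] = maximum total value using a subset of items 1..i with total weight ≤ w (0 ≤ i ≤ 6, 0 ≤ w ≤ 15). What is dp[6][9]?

10

i\w   0   1   2   3   4   5   6   7   8   9  10  11  12  13  14  15
  0   0   0   0   0   0   0   0   0   0   0   0   0   0   0   0   0
  1   0   0   0   0   0   0   0   0   0   0   0   0   0   1   1   1
  2   0   0   0   0   0   0   1   1   1   1   1   1   1   1   1   1
  3   0   0   0   0   0   5   5   5   5   5   5   6   6   6   6   6
  4   0   5   5   5   5   5  10  10  10  10  10  10  11  11  11  11
  5   0   5   5   5   5   5  10  10  10  10  10  10  11  11  11  11
  6   0   5   5   5   5   5  10  10  10  10  10  10  15  15  15  15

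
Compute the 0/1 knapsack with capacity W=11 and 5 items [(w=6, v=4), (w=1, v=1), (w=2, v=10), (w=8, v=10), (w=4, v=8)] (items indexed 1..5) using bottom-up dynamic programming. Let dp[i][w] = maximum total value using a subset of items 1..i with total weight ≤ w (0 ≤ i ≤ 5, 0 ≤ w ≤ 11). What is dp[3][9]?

15

i\w   0   1   2   3   4   5   6   7   8   9  10  11
  0   0   0   0   0   0   0   0   0   0   0   0   0
  1   0   0   0   0   0   0   4   4   4   4   4   4
  2   0   1   1   1   1   1   4   5   5   5   5   5
  3   0   1  10  11  11  11  11  11  14  15  15  15
  4   0   1  10  11  11  11  11  11  14  15  20  21
  5   0   1  10  11  11  11  18  19  19  19  20  21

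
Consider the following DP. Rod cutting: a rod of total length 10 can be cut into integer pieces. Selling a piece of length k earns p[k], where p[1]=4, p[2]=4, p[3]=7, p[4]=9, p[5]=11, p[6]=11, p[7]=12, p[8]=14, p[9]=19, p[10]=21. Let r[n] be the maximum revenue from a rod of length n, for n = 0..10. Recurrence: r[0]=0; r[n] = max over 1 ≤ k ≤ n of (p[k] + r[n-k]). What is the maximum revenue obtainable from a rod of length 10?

   n    0    1    2    3    4    5    6    7    8    9   10
r[n]    0    4    8   12   16   20   24   28   32   36   40

40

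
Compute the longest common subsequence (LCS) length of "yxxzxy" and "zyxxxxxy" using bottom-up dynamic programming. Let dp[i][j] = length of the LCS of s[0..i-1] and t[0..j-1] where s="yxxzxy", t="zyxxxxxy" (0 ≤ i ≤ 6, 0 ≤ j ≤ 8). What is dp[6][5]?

   ''  z  y  x  x  x  x  x  y
''  0  0  0  0  0  0  0  0  0
 y  0  0  1  1  1  1  1  1  1
 x  0  0  1  2  2  2  2  2  2
 x  0  0  1  2  3  3  3  3  3
 z  0  1  1  2  3  3  3  3  3
 x  0  1  1  2  3  4  4  4  4
 y  0  1  2  2  3  4  4  4  5

4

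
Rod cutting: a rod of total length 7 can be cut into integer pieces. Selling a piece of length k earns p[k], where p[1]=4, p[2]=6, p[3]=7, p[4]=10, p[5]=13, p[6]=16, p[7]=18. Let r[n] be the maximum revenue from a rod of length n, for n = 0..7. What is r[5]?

20

   n    0    1    2    3    4    5    6    7
r[n]    0    4    8   12   16   20   24   28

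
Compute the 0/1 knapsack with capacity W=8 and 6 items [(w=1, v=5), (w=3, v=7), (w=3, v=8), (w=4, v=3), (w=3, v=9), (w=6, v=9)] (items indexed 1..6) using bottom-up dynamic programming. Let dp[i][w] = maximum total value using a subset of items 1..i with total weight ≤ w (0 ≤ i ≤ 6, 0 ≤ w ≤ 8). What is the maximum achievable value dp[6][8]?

22

i\w   0   1   2   3   4   5   6   7   8
  0   0   0   0   0   0   0   0   0   0
  1   0   5   5   5   5   5   5   5   5
  2   0   5   5   7  12  12  12  12  12
  3   0   5   5   8  13  13  15  20  20
  4   0   5   5   8  13  13  15  20  20
  5   0   5   5   9  14  14  17  22  22
  6   0   5   5   9  14  14  17  22  22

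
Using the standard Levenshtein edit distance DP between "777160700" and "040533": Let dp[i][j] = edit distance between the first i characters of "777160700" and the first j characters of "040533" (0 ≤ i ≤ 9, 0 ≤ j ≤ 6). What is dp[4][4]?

4

   ''  0  4  0  5  3  3
''  0  1  2  3  4  5  6
 7  1  1  2  3  4  5  6
 7  2  2  2  3  4  5  6
 7  3  3  3  3  4  5  6
 1  4  4  4  4  4  5  6
 6  5  5  5  5  5  5  6
 0  6  5  6  5  6  6  6
 7  7  6  6  6  6  7  7
 0  8  7  7  6  7  7  8
 0  9  8  8  7  7  8  8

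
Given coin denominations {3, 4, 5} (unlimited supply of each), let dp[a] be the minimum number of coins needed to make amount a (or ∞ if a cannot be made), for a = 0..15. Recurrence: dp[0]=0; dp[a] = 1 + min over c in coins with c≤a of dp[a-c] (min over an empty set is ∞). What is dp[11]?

3

 a  0  1  2  3  4  5  6  7  8  9 10 11 12 13 14 15
dp  0  -  -  1  1  1  2  2  2  2  2  3  3  3  3  3
(- denotes ∞ / unreachable)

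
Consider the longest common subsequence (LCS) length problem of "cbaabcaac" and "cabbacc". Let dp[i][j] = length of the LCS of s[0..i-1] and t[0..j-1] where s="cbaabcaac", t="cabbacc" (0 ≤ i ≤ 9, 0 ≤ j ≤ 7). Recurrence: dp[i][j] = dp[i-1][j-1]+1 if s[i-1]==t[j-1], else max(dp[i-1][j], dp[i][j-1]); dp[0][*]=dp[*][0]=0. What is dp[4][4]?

2

   ''  c  a  b  b  a  c  c
''  0  0  0  0  0  0  0  0
 c  0  1  1  1  1  1  1  1
 b  0  1  1  2  2  2  2  2
 a  0  1  2  2  2  3  3  3
 a  0  1  2  2  2  3  3  3
 b  0  1  2  3  3  3  3  3
 c  0  1  2  3  3  3  4  4
 a  0  1  2  3  3  4  4  4
 a  0  1  2  3  3  4  4  4
 c  0  1  2  3  3  4  5  5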